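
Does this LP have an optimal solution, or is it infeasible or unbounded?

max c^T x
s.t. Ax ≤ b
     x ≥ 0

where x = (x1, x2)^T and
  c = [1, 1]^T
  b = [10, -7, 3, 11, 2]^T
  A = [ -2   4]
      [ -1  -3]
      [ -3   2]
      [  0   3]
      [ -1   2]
Feasible point: (2, 2) satisfies every constraint, so the LP is feasible.
Direction d = (1, 0): for each constraint row a, a·d ≤ 0 —
  (-2)(1) + (4)(0) = -2 ≤ 0
  (-1)(1) + (-3)(0) = -1 ≤ 0
  (-3)(1) + (2)(0) = -3 ≤ 0
  (0)(1) + (3)(0) = 0 ≤ 0
  (-1)(1) + (2)(0) = -1 ≤ 0
and d ≥ 0, so (2, 2) + t·d stays feasible for every t ≥ 0. Along this ray z = x1 + x2 changes by 1 per unit t, so z → +∞.

Unbounded: there is a feasible ray along which z → +∞.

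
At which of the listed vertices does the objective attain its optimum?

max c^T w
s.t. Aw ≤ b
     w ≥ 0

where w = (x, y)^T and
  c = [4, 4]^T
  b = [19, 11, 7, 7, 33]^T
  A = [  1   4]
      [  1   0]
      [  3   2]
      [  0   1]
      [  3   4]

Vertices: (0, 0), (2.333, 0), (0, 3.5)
Evaluating z = 4x + 4y at each vertex:
  (0, 0): z = 0
  (2.333, 0): z = 9.333
  (0, 3.5): z = 14

The largest value is z = 14, attained at (0, 3.5).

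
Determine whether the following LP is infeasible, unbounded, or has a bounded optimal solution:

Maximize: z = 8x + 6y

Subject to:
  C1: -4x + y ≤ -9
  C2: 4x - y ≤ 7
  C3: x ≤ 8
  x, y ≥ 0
C2 requires 4x - y ≤ 7, while C1 (-4x + y ≤ -9) is equivalent to 4x - y ≥ 9. Together they would need 9 ≤ 4x - y ≤ 7, which is impossible since 9 > 7. No point satisfies all constraints.

Infeasible: no point satisfies all constraints simultaneously.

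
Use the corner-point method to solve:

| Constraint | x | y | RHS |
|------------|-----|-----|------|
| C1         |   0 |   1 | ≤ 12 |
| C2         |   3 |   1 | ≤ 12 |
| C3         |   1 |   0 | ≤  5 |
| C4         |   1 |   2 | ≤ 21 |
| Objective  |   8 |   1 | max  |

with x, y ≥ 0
Each vertex is the intersection of two constraint boundaries that also satisfies all remaining constraints:
  x = 0 and y = 0 → (0, 0)
  3x + y = 12 and y = 0 → (4, 0)
  3x + y = 12 and x + 2y = 21 → (0.6, 10.2)
  x + 2y = 21 and x = 0 → (0, 10.5)

Evaluating z = 8x + y at each vertex:
  (0, 0): z = 0
  (4, 0): z = 32
  (0.6, 10.2): z = 15
  (0, 10.5): z = 10.5

The maximum is at (4, 0) with z = 32.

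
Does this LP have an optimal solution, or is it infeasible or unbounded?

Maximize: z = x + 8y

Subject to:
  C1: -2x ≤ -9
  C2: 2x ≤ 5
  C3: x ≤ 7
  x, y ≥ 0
C2 requires 2x ≤ 5, while C1 (-2x ≤ -9) is equivalent to 2x ≥ 9. Together they would need 9 ≤ 2x ≤ 5, which is impossible since 9 > 5. No point satisfies all constraints.

Infeasible — the constraint set is empty.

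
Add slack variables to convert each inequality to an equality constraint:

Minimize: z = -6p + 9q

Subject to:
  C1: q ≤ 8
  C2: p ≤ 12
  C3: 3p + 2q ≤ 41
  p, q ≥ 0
min z = -6p + 9q

s.t.
  q + s1 = 8
  p + s2 = 12
  3p + 2q + s3 = 41
  p, q, s1, s2, s3 ≥ 0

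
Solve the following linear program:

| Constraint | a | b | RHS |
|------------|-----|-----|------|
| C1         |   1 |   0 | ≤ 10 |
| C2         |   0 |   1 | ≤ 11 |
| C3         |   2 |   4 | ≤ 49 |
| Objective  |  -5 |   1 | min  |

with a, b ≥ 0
Each vertex is the intersection of two constraint boundaries that also satisfies all remaining constraints:
  a = 0 and b = 0 → (0, 0)
  a = 10 and b = 0 → (10, 0)
  a = 10 and 2a + 4b = 49 → (10, 7.25)
  b = 11 and 2a + 4b = 49 → (2.5, 11)
  b = 11 and a = 0 → (0, 11)

Evaluating z = -5a + b at each vertex:
  (0, 0): z = 0
  (10, 0): z = -50
  (10, 7.25): z = -42.75
  (2.5, 11): z = -1.5
  (0, 11): z = 11

The minimum is at (10, 0) with z = -50.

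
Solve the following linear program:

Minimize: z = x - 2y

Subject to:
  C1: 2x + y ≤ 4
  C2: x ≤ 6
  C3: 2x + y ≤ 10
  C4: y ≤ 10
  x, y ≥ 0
x = 0, y = 4, z = -8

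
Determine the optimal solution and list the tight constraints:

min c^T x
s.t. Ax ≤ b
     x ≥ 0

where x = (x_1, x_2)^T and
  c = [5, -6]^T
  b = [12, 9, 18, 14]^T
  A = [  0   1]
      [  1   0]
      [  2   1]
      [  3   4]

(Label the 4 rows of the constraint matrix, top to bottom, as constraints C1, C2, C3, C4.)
Optimal: x_1 = 0, x_2 = 3.5
Binding: C4, x_1 ≥ 0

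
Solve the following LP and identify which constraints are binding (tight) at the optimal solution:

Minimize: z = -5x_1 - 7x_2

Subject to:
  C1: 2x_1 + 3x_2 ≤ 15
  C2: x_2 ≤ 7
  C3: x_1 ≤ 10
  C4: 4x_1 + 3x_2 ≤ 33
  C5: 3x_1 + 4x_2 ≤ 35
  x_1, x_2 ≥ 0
Optimal: x_1 = 7.5, x_2 = 0
Binding: C1, x_2 ≥ 0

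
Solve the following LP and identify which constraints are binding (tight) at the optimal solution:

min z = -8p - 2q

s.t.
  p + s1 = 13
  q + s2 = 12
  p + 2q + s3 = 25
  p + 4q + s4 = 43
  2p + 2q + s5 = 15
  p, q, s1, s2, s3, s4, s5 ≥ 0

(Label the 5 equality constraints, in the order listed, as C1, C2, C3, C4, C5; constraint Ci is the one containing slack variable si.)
Optimal: p = 7.5, q = 0
Binding: C5, q ≥ 0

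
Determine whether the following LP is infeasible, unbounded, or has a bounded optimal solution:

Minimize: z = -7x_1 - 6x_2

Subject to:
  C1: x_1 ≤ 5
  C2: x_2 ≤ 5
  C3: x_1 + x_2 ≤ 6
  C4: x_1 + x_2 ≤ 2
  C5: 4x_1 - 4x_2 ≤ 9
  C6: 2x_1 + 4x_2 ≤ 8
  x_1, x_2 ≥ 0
The point (2, 0) satisfies every constraint, so the LP is feasible; the constraints give x_1 ≤ 5 and x_2 ≤ 5, which with x_1, x_2 ≥ 0 keep the feasible region inside a bounded box. A feasible, bounded LP attains a finite optimum at a vertex.

Feasible with finite optimum z* = -14 at (2, 0).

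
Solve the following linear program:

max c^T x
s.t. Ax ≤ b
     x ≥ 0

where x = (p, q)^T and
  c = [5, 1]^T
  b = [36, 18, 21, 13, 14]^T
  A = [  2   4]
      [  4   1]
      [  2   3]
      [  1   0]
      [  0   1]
p = 4.5, q = 0, z = 22.5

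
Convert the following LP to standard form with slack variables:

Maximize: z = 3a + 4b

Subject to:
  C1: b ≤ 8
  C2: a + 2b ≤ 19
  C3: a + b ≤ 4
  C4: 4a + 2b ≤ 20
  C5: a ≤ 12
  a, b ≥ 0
max z = 3a + 4b

s.t.
  b + s1 = 8
  a + 2b + s2 = 19
  a + b + s3 = 4
  4a + 2b + s4 = 20
  a + s5 = 12
  a, b, s1, s2, s3, s4, s5 ≥ 0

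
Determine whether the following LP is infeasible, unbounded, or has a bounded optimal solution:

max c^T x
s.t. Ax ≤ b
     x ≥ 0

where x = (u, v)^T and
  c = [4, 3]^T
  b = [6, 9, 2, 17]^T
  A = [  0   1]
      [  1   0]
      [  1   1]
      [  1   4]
The point (2, 0) satisfies every constraint, so the LP is feasible; the constraints give u ≤ 9 and v ≤ 6, which with u, v ≥ 0 keep the feasible region inside a bounded box. A feasible, bounded LP attains a finite optimum at a vertex.

The LP has an optimal solution: (2, 0) with z = 8.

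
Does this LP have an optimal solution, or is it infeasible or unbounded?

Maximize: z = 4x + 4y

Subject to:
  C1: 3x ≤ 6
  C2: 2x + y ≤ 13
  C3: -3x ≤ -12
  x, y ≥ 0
C1 requires 3x ≤ 6, while C3 (-3x ≤ -12) is equivalent to 3x ≥ 12. Together they would need 12 ≤ 3x ≤ 6, which is impossible since 12 > 6. No point satisfies all constraints.

The feasible region is empty; the LP is infeasible.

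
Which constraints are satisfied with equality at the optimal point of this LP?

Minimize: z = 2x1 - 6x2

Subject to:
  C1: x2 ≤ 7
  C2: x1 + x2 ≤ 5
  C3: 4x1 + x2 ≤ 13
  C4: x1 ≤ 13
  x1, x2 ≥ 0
Optimal: x1 = 0, x2 = 5
Slack at optimum:
  C1: slack = 2
  C2: slack = 0 (binding)
  C3: slack = 8
  C4: slack = 13
  x1 ≥ 0: x1 = 0 (binding)
  x2 ≥ 0: x2 = 5
Binding constraints: C2, x1 ≥ 0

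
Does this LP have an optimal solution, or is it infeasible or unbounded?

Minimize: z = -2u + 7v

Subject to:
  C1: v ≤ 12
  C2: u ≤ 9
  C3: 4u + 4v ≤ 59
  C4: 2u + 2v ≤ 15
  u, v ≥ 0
The point (7.5, 0) satisfies every constraint, so the LP is feasible; the constraints give u ≤ 9 and v ≤ 12, which with u, v ≥ 0 keep the feasible region inside a bounded box. A feasible, bounded LP attains a finite optimum at a vertex.

Evaluating z = -2u + 7v at each vertex:
  (0, 0): z = 0
  (7.5, 0): z = -15
  (0, 7.5): z = 52.5

Bounded optimum: z* = -15 at (7.5, 0).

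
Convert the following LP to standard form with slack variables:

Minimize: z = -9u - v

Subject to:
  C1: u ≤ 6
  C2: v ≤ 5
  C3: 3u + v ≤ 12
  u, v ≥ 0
min z = -9u - v

s.t.
  u + s1 = 6
  v + s2 = 5
  3u + v + s3 = 12
  u, v, s1, s2, s3 ≥ 0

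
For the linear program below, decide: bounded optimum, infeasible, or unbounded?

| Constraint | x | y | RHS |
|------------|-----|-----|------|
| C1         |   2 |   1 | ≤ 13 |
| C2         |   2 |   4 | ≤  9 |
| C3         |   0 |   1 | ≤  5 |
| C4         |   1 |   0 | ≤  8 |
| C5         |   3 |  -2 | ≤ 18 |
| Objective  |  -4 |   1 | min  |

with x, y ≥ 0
The point (4.5, 0) satisfies every constraint, so the LP is feasible; the constraints give x ≤ 8 and y ≤ 5, which with x, y ≥ 0 keep the feasible region inside a bounded box. A feasible, bounded LP attains a finite optimum at a vertex.

Evaluating z = -4x + y at each vertex:
  (0, 0): z = 0
  (4.5, 0): z = -18
  (0, 2.25): z = 2.25

The LP has an optimal solution: (4.5, 0) with z = -18.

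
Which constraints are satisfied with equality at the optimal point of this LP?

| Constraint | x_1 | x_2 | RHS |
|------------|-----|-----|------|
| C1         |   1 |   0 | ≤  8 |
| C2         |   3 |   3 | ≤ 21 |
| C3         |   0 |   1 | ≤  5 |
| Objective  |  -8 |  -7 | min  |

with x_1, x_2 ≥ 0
Optimal: x_1 = 7, x_2 = 0
Slack at optimum:
  C1: slack = 1
  C2: slack = 0 (binding)
  C3: slack = 5
  x_1 ≥ 0: x_1 = 7
  x_2 ≥ 0: x_2 = 0 (binding)
Binding constraints: C2, x_2 ≥ 0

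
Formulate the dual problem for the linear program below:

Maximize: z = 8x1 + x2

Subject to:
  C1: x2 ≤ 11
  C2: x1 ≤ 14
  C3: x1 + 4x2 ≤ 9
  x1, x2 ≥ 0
Minimize: z = 11y1 + 14y2 + 9y3

Subject to:
  C1: -y2 - y3 ≤ -8
  C2: -y1 - 4y3 ≤ -1
  y1, y2, y3 ≥ 0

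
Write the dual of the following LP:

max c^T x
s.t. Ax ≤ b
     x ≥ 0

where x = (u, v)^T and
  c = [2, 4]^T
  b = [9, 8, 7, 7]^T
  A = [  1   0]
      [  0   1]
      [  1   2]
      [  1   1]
Minimize: z = 9y1 + 8y2 + 7y3 + 7y4

Subject to:
  C1: -y1 - y3 - y4 ≤ -2
  C2: -y2 - 2y3 - y4 ≤ -4
  y1, y2, y3, y4 ≥ 0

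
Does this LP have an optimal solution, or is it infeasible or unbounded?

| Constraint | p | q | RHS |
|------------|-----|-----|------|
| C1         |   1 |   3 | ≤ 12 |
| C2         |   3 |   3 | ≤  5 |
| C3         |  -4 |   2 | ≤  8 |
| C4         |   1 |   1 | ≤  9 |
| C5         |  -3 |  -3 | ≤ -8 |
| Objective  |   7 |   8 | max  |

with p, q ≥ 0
C2 requires 3p + 3q ≤ 5, while C5 (-3p - 3q ≤ -8) is equivalent to 3p + 3q ≥ 8. Together they would need 8 ≤ 3p + 3q ≤ 5, which is impossible since 8 > 5. No point satisfies all constraints.

Infeasible — the constraint set is empty.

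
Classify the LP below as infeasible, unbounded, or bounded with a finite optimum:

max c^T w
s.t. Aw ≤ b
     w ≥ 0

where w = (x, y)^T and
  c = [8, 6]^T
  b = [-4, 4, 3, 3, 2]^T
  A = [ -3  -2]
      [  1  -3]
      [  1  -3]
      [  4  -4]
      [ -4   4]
Feasible point: (1, 1) satisfies every constraint, so the LP is feasible.
Direction d = (1, 1): for each constraint row a, a·d ≤ 0 —
  (-3)(1) + (-2)(1) = -5 ≤ 0
  (1)(1) + (-3)(1) = -2 ≤ 0
  (1)(1) + (-3)(1) = -2 ≤ 0
  (4)(1) + (-4)(1) = 0 ≤ 0
  (-4)(1) + (4)(1) = 0 ≤ 0
and d ≥ 0, so (1, 1) + t·d stays feasible for every t ≥ 0. Along this ray z = 8x + 6y changes by 14 per unit t, so z → +∞.

Unbounded: there is a feasible ray along which z → +∞.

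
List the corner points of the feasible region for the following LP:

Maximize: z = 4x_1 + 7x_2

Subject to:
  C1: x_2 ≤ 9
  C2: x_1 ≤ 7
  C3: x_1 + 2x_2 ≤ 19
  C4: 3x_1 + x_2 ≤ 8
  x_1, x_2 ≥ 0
Each vertex is the intersection of two constraint boundaries that also satisfies all remaining constraints:
  x_1 = 0 and x_2 = 0 → (0, 0)
  3x_1 + x_2 = 8 and x_2 = 0 → (2.667, 0)
  3x_1 + x_2 = 8 and x_1 = 0 → (0, 8)

Vertices: (0, 0), (2.667, 0), (0, 8)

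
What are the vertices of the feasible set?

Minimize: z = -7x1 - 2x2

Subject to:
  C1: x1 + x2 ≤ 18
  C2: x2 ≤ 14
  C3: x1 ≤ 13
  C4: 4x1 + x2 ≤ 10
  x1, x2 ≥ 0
Each vertex is the intersection of two constraint boundaries that also satisfies all remaining constraints:
  x1 = 0 and x2 = 0 → (0, 0)
  4x1 + x2 = 10 and x2 = 0 → (2.5, 0)
  4x1 + x2 = 10 and x1 = 0 → (0, 10)

Vertices: (0, 0), (2.5, 0), (0, 10)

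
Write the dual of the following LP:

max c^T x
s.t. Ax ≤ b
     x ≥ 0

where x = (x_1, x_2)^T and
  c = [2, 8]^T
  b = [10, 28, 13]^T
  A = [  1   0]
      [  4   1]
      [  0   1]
Minimize: z = 10y1 + 28y2 + 13y3

Subject to:
  C1: -y1 - 4y2 ≤ -2
  C2: -y2 - y3 ≤ -8
  y1, y2, y3 ≥ 0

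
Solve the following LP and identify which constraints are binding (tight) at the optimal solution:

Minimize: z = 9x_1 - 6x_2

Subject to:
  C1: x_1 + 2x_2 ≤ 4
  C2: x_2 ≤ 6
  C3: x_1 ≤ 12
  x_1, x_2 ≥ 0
Optimal: x_1 = 0, x_2 = 2
Slack at optimum:
  C1: slack = 0 (binding)
  C2: slack = 4
  C3: slack = 12
  x_1 ≥ 0: x_1 = 0 (binding)
  x_2 ≥ 0: x_2 = 2
Binding constraints: C1, x_1 ≥ 0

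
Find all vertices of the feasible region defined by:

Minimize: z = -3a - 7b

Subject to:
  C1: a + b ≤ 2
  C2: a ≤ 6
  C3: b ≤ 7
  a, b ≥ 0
Each vertex is the intersection of two constraint boundaries that also satisfies all remaining constraints:
  a = 0 and b = 0 → (0, 0)
  a + b = 2 and b = 0 → (2, 0)
  a + b = 2 and a = 0 → (0, 2)

Vertices: (0, 0), (2, 0), (0, 2)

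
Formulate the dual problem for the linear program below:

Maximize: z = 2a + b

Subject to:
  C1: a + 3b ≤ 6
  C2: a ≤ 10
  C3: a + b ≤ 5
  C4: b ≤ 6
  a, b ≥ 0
Minimize: z = 6y1 + 10y2 + 5y3 + 6y4

Subject to:
  C1: -y1 - y2 - y3 ≤ -2
  C2: -3y1 - y3 - y4 ≤ -1
  y1, y2, y3, y4 ≥ 0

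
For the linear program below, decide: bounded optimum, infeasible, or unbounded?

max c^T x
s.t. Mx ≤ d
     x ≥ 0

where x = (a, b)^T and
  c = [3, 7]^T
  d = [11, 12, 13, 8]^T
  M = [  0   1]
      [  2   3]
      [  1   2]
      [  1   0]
The point (0, 4) satisfies every constraint, so the LP is feasible; the constraints give a ≤ 8 and b ≤ 11, which with a, b ≥ 0 keep the feasible region inside a bounded box. A feasible, bounded LP attains a finite optimum at a vertex.

Feasible with finite optimum z* = 28 at (0, 4).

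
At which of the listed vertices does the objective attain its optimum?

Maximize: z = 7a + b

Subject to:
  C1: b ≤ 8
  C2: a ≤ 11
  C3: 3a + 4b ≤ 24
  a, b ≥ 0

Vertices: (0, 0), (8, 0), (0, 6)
(8, 0) with z = 56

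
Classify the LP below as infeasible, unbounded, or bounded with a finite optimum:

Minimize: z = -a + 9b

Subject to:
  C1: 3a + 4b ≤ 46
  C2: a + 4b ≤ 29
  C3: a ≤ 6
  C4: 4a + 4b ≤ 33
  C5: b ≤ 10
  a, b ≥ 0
The point (6, 0) satisfies every constraint, so the LP is feasible; the constraints give a ≤ 6 and b ≤ 10, which with a, b ≥ 0 keep the feasible region inside a bounded box. A feasible, bounded LP attains a finite optimum at a vertex.

The LP has an optimal solution: (6, 0) with z = -6.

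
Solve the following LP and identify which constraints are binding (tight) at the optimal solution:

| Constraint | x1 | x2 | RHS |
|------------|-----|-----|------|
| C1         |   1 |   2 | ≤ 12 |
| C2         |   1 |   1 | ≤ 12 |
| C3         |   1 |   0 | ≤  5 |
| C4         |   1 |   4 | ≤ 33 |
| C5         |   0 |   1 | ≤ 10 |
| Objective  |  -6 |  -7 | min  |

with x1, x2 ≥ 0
Optimal: x1 = 5, x2 = 3.5
Slack at optimum:
  C1: slack = 0 (binding)
  C2: slack = 3.5
  C3: slack = 0 (binding)
  C4: slack = 14
  C5: slack = 6.5
  x1 ≥ 0: x1 = 5
  x2 ≥ 0: x2 = 3.5
Binding constraints: C1, C3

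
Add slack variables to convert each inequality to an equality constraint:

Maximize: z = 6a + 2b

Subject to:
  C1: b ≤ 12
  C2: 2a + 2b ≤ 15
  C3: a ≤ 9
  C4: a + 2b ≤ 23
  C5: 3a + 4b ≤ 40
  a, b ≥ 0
max z = 6a + 2b

s.t.
  b + s1 = 12
  2a + 2b + s2 = 15
  a + s3 = 9
  a + 2b + s4 = 23
  3a + 4b + s5 = 40
  a, b, s1, s2, s3, s4, s5 ≥ 0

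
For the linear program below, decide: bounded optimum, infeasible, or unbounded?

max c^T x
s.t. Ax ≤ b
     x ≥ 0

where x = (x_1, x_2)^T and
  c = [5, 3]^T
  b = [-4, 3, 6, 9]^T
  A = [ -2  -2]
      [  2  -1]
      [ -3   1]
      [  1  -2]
Feasible point: (0, 2) satisfies every constraint, so the LP is feasible.
Direction d = (1, 2): for each constraint row a, a·d ≤ 0 —
  (-2)(1) + (-2)(2) = -6 ≤ 0
  (2)(1) + (-1)(2) = 0 ≤ 0
  (-3)(1) + (1)(2) = -1 ≤ 0
  (1)(1) + (-2)(2) = -3 ≤ 0
and d ≥ 0, so (0, 2) + t·d stays feasible for every t ≥ 0. Along this ray z = 5x_1 + 3x_2 changes by 11 per unit t, so z → +∞.

The LP is unbounded; z can be made arbitrarily large.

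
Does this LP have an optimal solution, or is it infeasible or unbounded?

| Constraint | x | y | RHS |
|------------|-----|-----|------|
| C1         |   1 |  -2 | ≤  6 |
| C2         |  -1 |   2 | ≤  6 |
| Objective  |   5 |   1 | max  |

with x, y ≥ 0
Feasible point: (0, 0) satisfies every constraint, so the LP is feasible.
Direction d = (2, 1): for each constraint row a, a·d ≤ 0 —
  (1)(2) + (-2)(1) = 0 ≤ 0
  (-1)(2) + (2)(1) = 0 ≤ 0
and d ≥ 0, so (0, 0) + t·d stays feasible for every t ≥ 0. Along this ray z = 5x + y changes by 11 per unit t, so z → +∞.

The LP is unbounded; z can be made arbitrarily large.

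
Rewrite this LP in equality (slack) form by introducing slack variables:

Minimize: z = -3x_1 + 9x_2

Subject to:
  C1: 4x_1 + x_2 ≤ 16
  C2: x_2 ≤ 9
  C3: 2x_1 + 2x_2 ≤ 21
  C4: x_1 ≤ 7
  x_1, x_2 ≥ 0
min z = -3x_1 + 9x_2

s.t.
  4x_1 + x_2 + s1 = 16
  x_2 + s2 = 9
  2x_1 + 2x_2 + s3 = 21
  x_1 + s4 = 7
  x_1, x_2, s1, s2, s3, s4 ≥ 0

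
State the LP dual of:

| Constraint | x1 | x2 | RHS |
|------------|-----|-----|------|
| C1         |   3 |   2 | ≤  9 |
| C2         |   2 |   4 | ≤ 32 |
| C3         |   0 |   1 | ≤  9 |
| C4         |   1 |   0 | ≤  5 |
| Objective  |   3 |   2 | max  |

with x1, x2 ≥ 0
Minimize: z = 9y1 + 32y2 + 9y3 + 5y4

Subject to:
  C1: -3y1 - 2y2 - y4 ≤ -3
  C2: -2y1 - 4y2 - y3 ≤ -2
  y1, y2, y3, y4 ≥ 0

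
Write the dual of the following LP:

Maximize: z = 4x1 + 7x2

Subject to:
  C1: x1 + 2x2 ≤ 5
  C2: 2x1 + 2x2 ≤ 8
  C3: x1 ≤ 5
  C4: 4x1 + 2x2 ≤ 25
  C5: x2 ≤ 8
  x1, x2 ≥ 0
Minimize: z = 5y1 + 8y2 + 5y3 + 25y4 + 8y5

Subject to:
  C1: -y1 - 2y2 - y3 - 4y4 ≤ -4
  C2: -2y1 - 2y2 - 2y4 - y5 ≤ -7
  y1, y2, y3, y4, y5 ≥ 0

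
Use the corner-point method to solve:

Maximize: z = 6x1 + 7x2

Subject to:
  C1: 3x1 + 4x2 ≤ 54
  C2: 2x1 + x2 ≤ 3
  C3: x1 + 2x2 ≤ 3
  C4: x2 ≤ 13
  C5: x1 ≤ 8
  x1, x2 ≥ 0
x1 = 1, x2 = 1, z = 13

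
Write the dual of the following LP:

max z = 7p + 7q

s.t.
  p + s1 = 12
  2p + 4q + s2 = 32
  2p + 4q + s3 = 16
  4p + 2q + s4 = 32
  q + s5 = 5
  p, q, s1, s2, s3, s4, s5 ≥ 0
Minimize: z = 12y1 + 32y2 + 16y3 + 32y4 + 5y5

Subject to:
  C1: -y1 - 2y2 - 2y3 - 4y4 ≤ -7
  C2: -4y2 - 4y3 - 2y4 - y5 ≤ -7
  y1, y2, y3, y4, y5 ≥ 0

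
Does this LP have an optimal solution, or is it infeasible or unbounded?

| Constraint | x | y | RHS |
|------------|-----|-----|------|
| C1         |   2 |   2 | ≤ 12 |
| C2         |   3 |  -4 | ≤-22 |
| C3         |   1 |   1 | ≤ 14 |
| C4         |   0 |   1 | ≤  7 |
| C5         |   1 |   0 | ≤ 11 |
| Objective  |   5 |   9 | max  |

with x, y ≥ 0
The point (0, 6) satisfies every constraint, so the LP is feasible; the constraints give x ≤ 11 and y ≤ 7, which with x, y ≥ 0 keep the feasible region inside a bounded box. A feasible, bounded LP attains a finite optimum at a vertex.

Bounded optimum: z* = 54 at (0, 6).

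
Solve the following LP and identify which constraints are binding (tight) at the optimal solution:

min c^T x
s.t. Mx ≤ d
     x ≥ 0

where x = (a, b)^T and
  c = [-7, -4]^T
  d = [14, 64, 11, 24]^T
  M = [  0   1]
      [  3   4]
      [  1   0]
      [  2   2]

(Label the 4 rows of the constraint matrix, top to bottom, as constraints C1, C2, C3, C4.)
Optimal: a = 11, b = 1
Slack at optimum:
  C1: slack = 13
  C2: slack = 27
  C3: slack = 0 (binding)
  C4: slack = 0 (binding)
  a ≥ 0: a = 11
  b ≥ 0: b = 1
Binding constraints: C3, C4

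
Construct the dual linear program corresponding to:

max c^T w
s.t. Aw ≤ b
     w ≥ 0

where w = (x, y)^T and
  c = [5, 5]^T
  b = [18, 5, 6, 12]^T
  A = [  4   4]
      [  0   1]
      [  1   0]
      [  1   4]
Minimize: z = 18y1 + 5y2 + 6y3 + 12y4

Subject to:
  C1: -4y1 - y3 - y4 ≤ -5
  C2: -4y1 - y2 - 4y4 ≤ -5
  y1, y2, y3, y4 ≥ 0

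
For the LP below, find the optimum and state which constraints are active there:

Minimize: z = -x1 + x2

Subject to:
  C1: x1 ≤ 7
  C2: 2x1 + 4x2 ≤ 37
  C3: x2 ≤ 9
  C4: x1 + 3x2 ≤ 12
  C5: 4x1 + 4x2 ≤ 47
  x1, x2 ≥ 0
Optimal: x1 = 7, x2 = 0
Slack at optimum:
  C1: slack = 0 (binding)
  C2: slack = 23
  C3: slack = 9
  C4: slack = 5
  C5: slack = 19
  x1 ≥ 0: x1 = 7
  x2 ≥ 0: x2 = 0 (binding)
Binding constraints: C1, x2 ≥ 0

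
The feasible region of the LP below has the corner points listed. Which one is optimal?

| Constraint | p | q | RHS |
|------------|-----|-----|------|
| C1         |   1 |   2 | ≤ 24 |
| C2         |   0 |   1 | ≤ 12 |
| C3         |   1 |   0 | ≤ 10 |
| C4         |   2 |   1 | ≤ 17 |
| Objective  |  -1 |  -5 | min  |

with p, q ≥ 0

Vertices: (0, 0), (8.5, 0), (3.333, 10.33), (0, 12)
(0, 12) with z = -60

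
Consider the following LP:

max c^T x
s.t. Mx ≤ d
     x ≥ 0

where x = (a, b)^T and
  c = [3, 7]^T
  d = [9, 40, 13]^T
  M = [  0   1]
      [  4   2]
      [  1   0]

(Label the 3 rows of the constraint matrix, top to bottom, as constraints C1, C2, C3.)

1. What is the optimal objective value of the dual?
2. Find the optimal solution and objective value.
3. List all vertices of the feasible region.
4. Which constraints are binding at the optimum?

1. 79.5 (by strong duality, equal to the primal optimum)
2. a = 5.5, b = 9, z = 79.5
3. (0, 0), (10, 0), (5.5, 9), (0, 9)
4. C1, C2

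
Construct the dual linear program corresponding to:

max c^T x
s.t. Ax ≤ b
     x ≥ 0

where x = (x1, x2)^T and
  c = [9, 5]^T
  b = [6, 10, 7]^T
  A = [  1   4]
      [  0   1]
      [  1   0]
Minimize: z = 6y1 + 10y2 + 7y3

Subject to:
  C1: -y1 - y3 ≤ -9
  C2: -4y1 - y2 ≤ -5
  y1, y2, y3 ≥ 0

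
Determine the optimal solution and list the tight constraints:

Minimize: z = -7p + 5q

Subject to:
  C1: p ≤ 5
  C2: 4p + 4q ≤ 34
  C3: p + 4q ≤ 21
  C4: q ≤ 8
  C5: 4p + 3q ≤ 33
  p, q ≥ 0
Optimal: p = 5, q = 0
Binding: C1, q ≥ 0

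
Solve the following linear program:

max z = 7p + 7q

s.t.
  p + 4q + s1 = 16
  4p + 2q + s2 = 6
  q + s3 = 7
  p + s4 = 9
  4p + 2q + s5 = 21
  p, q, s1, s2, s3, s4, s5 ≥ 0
p = 0, q = 3, z = 21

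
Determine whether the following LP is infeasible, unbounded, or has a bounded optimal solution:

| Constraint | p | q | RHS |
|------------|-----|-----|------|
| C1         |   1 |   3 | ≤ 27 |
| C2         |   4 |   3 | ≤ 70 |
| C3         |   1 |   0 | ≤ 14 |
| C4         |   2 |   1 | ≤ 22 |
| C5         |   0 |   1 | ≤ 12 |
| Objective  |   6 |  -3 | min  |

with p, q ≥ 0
The point (0, 9) satisfies every constraint, so the LP is feasible; the constraints give p ≤ 14 and q ≤ 12, which with p, q ≥ 0 keep the feasible region inside a bounded box. A feasible, bounded LP attains a finite optimum at a vertex.

Bounded optimum: z* = -27 at (0, 9).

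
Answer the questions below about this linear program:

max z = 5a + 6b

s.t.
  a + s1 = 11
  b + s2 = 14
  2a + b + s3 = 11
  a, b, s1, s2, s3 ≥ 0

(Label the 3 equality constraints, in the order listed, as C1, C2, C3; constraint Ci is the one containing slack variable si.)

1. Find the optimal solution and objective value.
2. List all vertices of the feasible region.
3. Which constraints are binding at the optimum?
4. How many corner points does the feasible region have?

1. a = 0, b = 11, z = 66
2. (0, 0), (5.5, 0), (0, 11)
3. C3, a ≥ 0
4. 3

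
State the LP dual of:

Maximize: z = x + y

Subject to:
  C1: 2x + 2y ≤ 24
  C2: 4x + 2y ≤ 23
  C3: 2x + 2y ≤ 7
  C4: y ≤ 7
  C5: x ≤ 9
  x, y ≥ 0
Minimize: z = 24y1 + 23y2 + 7y3 + 7y4 + 9y5

Subject to:
  C1: -2y1 - 4y2 - 2y3 - y5 ≤ -1
  C2: -2y1 - 2y2 - 2y3 - y4 ≤ -1
  y1, y2, y3, y4, y5 ≥ 0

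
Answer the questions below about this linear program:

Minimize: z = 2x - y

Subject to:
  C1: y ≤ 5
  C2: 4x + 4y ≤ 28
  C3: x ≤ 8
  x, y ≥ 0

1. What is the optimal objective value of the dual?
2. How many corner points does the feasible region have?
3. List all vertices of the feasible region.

1. -5 (by strong duality, equal to the primal optimum)
2. 4
3. (0, 0), (7, 0), (2, 5), (0, 5)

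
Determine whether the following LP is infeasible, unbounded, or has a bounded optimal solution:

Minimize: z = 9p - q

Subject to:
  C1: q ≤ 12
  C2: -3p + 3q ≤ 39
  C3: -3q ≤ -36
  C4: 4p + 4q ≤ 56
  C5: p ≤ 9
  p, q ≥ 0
The point (0, 12) satisfies every constraint, so the LP is feasible; the constraints give p ≤ 9 and q ≤ 12, which with p, q ≥ 0 keep the feasible region inside a bounded box. A feasible, bounded LP attains a finite optimum at a vertex.

The LP has an optimal solution: (0, 12) with z = -12.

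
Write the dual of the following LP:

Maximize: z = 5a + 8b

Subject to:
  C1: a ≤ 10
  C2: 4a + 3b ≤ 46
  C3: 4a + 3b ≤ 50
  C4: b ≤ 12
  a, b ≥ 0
Minimize: z = 10y1 + 46y2 + 50y3 + 12y4

Subject to:
  C1: -y1 - 4y2 - 4y3 ≤ -5
  C2: -3y2 - 3y3 - y4 ≤ -8
  y1, y2, y3, y4 ≥ 0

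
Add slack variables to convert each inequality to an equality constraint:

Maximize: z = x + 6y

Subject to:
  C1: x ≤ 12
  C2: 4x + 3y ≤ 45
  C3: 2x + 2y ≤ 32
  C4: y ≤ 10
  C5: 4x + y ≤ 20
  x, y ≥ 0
max z = x + 6y

s.t.
  x + s1 = 12
  4x + 3y + s2 = 45
  2x + 2y + s3 = 32
  y + s4 = 10
  4x + y + s5 = 20
  x, y, s1, s2, s3, s4, s5 ≥ 0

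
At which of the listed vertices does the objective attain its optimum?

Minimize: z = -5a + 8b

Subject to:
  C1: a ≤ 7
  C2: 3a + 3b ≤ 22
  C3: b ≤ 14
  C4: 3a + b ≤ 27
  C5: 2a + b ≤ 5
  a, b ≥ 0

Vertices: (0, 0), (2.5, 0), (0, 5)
(2.5, 0) with z = -12.5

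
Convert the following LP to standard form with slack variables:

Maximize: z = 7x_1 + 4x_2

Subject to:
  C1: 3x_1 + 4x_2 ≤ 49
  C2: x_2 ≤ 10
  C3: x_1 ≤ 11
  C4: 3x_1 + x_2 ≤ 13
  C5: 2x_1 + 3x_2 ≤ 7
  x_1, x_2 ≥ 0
max z = 7x_1 + 4x_2

s.t.
  3x_1 + 4x_2 + s1 = 49
  x_2 + s2 = 10
  x_1 + s3 = 11
  3x_1 + x_2 + s4 = 13
  2x_1 + 3x_2 + s5 = 7
  x_1, x_2, s1, s2, s3, s4, s5 ≥ 0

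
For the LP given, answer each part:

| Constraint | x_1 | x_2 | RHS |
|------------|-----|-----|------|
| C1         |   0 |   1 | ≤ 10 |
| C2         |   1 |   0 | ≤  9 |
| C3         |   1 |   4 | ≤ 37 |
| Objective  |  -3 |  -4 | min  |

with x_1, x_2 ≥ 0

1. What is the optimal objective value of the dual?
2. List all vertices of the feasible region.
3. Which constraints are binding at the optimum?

1. -55 (by strong duality, equal to the primal optimum)
2. (0, 0), (9, 0), (9, 7), (0, 9.25)
3. C2, C3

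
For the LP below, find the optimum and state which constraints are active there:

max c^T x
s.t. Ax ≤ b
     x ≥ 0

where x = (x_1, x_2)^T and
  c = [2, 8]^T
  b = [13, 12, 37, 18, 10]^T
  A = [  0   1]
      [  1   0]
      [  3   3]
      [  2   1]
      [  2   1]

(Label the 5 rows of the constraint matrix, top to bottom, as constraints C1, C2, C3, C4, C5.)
Optimal: x_1 = 0, x_2 = 10
Slack at optimum:
  C1: slack = 3
  C2: slack = 12
  C3: slack = 7
  C4: slack = 8
  C5: slack = 0 (binding)
  x_1 ≥ 0: x_1 = 0 (binding)
  x_2 ≥ 0: x_2 = 10
Binding constraints: C5, x_1 ≥ 0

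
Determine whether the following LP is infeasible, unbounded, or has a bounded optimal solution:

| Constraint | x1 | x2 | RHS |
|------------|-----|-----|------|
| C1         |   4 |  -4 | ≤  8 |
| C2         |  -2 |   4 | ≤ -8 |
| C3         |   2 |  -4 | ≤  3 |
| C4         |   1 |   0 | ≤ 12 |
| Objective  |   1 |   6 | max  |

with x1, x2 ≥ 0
C3 requires 2x1 - 4x2 ≤ 3, while C2 (-2x1 + 4x2 ≤ -8) is equivalent to 2x1 - 4x2 ≥ 8. Together they would need 8 ≤ 2x1 - 4x2 ≤ 3, which is impossible since 8 > 3. No point satisfies all constraints.

Infeasible — the constraint set is empty.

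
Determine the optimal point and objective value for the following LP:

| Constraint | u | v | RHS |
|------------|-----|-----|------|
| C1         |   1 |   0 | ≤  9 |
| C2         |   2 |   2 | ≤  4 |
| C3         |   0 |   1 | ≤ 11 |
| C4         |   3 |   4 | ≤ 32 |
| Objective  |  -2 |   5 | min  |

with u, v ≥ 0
Each vertex is the intersection of two constraint boundaries that also satisfies all remaining constraints:
  u = 0 and v = 0 → (0, 0)
  2u + 2v = 4 and v = 0 → (2, 0)
  2u + 2v = 4 and u = 0 → (0, 2)

Evaluating z = -2u + 5v at each vertex:
  (0, 0): z = 0
  (2, 0): z = -4
  (0, 2): z = 10

The minimum is at (2, 0) with z = -4.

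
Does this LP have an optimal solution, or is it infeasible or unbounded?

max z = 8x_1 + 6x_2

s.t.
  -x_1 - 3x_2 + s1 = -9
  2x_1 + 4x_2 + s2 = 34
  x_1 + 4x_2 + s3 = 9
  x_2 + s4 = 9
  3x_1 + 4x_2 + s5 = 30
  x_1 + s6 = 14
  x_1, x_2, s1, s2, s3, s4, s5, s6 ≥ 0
The point (9, 0) satisfies every constraint, so the LP is feasible; the constraints give x_1 ≤ 14 and x_2 ≤ 9, which with x_1, x_2 ≥ 0 keep the feasible region inside a bounded box. A feasible, bounded LP attains a finite optimum at a vertex.

Evaluating z = 8x_1 + 6x_2 at each vertex:
  (9, 0): z = 72

Feasible with finite optimum z* = 72 at (9, 0).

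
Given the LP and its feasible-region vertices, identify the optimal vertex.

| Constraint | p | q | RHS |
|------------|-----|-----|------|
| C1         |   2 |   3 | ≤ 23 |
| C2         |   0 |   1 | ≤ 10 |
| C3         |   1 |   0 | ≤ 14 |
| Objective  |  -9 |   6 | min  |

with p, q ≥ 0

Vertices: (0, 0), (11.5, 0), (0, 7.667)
Evaluating z = -9p + 6q at each vertex:
  (0, 0): z = 0
  (11.5, 0): z = -103.5
  (0, 7.667): z = 46

The smallest value is z = -103.5, attained at (11.5, 0).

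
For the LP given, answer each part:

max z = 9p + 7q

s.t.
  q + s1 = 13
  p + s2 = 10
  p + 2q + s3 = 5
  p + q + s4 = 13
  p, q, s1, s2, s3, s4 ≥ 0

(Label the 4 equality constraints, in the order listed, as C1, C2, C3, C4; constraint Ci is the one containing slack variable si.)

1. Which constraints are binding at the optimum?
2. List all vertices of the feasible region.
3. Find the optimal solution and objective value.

1. C3, q ≥ 0
2. (0, 0), (5, 0), (0, 2.5)
3. p = 5, q = 0, z = 45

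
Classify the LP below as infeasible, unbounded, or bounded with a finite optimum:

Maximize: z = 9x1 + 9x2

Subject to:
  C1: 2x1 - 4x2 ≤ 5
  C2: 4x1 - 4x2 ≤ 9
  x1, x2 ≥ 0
Feasible point: (0, 0) satisfies every constraint, so the LP is feasible.
Direction d = (0, 1): for each constraint row a, a·d ≤ 0 —
  (2)(0) + (-4)(1) = -4 ≤ 0
  (4)(0) + (-4)(1) = -4 ≤ 0
and d ≥ 0, so (0, 0) + t·d stays feasible for every t ≥ 0. Along this ray z = 9x1 + 9x2 changes by 9 per unit t, so z → +∞.

Unbounded — the objective can increase without bound over the feasible region.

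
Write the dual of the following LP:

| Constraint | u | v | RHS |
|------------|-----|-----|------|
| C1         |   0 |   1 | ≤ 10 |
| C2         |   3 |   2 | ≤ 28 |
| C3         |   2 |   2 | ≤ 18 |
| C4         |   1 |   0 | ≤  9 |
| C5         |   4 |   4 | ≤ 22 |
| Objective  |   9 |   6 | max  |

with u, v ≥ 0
Minimize: z = 10y1 + 28y2 + 18y3 + 9y4 + 22y5

Subject to:
  C1: -3y2 - 2y3 - y4 - 4y5 ≤ -9
  C2: -y1 - 2y2 - 2y3 - 4y5 ≤ -6
  y1, y2, y3, y4, y5 ≥ 0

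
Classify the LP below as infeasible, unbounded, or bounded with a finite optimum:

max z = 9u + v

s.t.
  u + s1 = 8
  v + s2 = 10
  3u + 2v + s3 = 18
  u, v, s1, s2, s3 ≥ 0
The point (6, 0) satisfies every constraint, so the LP is feasible; the constraints give u ≤ 8 and v ≤ 10, which with u, v ≥ 0 keep the feasible region inside a bounded box. A feasible, bounded LP attains a finite optimum at a vertex.

Bounded optimum: z* = 54 at (6, 0).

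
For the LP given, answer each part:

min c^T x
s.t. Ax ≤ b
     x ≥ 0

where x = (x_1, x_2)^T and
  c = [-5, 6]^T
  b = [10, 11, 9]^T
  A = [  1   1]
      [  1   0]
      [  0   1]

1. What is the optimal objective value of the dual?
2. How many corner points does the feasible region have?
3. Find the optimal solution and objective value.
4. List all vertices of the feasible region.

1. -50 (by strong duality, equal to the primal optimum)
2. 4
3. x_1 = 10, x_2 = 0, z = -50
4. (0, 0), (10, 0), (1, 9), (0, 9)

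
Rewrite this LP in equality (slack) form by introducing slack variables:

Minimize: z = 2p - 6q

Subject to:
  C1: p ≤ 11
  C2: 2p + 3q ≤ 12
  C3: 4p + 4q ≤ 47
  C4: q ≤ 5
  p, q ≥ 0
min z = 2p - 6q

s.t.
  p + s1 = 11
  2p + 3q + s2 = 12
  4p + 4q + s3 = 47
  q + s4 = 5
  p, q, s1, s2, s3, s4 ≥ 0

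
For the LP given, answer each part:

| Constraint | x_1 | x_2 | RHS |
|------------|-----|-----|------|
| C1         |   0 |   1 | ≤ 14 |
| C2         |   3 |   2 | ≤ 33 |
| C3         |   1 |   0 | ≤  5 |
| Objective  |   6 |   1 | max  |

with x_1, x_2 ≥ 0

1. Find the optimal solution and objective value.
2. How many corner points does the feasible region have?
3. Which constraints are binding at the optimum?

1. x_1 = 5, x_2 = 9, z = 39
2. 5
3. C2, C3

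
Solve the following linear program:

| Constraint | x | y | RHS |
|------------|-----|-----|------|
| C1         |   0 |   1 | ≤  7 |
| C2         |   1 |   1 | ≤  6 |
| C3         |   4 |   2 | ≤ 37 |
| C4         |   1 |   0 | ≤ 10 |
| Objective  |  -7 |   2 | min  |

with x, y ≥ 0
x = 6, y = 0, z = -42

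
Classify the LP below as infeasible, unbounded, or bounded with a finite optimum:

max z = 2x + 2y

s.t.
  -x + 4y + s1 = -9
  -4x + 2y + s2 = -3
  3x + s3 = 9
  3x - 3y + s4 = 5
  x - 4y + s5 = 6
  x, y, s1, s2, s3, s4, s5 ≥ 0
The row x - 4y + s5 = 6 with s5 ≥ 0 requires x - 4y ≤ 6, while the row -x + 4y + s1 = -9 with s1 ≥ 0 is equivalent to x - 4y ≥ 9. Together they would need 9 ≤ x - 4y ≤ 6, which is impossible since 9 > 6. No point satisfies all constraints.

Infeasible — the constraint set is empty.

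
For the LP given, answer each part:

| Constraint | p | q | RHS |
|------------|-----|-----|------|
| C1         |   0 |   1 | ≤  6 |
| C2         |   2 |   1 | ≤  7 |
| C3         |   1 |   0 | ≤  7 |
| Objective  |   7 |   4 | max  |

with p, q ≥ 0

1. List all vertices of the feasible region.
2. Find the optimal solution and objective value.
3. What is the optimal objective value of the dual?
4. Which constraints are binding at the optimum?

1. (0, 0), (3.5, 0), (0.5, 6), (0, 6)
2. p = 0.5, q = 6, z = 27.5
3. 27.5 (by strong duality, equal to the primal optimum)
4. C1, C2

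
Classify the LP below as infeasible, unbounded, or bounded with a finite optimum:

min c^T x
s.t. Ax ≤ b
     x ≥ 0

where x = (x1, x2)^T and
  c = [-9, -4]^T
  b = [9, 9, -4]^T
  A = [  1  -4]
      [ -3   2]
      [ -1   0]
Feasible point: (4, 0) satisfies every constraint, so the LP is feasible.
Direction d = (1, 1): for each constraint row a, a·d ≤ 0 —
  (1)(1) + (-4)(1) = -3 ≤ 0
  (-3)(1) + (2)(1) = -1 ≤ 0
  (-1)(1) + (0)(1) = -1 ≤ 0
and d ≥ 0, so (4, 0) + t·d stays feasible for every t ≥ 0. Along this ray z = -9x1 - 4x2 changes by -13 per unit t, so z → −∞.

Unbounded — the objective can decrease without bound over the feasible region.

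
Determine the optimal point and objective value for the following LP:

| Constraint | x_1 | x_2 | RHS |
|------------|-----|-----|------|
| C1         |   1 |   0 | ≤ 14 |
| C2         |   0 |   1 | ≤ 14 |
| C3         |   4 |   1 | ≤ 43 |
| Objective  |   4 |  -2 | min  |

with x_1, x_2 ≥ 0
Each vertex is the intersection of two constraint boundaries that also satisfies all remaining constraints:
  x_1 = 0 and x_2 = 0 → (0, 0)
  4x_1 + x_2 = 43 and x_2 = 0 → (10.75, 0)
  x_2 = 14 and 4x_1 + x_2 = 43 → (7.25, 14)
  x_2 = 14 and x_1 = 0 → (0, 14)

Evaluating z = 4x_1 - 2x_2 at each vertex:
  (0, 0): z = 0
  (10.75, 0): z = 43
  (7.25, 14): z = 1
  (0, 14): z = -28

The minimum is at (0, 14) with z = -28.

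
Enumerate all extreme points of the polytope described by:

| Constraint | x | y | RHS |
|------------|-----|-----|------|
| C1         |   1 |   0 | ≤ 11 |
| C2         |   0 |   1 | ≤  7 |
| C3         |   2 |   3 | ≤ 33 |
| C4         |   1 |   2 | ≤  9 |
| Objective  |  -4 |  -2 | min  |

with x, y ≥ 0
Each vertex is the intersection of two constraint boundaries that also satisfies all remaining constraints:
  x = 0 and y = 0 → (0, 0)
  x + 2y = 9 and y = 0 → (9, 0)
  x + 2y = 9 and x = 0 → (0, 4.5)

Vertices: (0, 0), (9, 0), (0, 4.5)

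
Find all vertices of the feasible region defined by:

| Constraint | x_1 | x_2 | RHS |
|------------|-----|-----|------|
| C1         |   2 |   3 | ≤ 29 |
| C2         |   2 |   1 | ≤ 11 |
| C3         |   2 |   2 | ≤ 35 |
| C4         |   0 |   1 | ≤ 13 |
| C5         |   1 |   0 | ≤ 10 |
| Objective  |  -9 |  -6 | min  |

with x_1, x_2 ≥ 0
Each vertex is the intersection of two constraint boundaries that also satisfies all remaining constraints:
  x_1 = 0 and x_2 = 0 → (0, 0)
  2x_1 + x_2 = 11 and x_2 = 0 → (5.5, 0)
  2x_1 + 3x_2 = 29 and 2x_1 + x_2 = 11 → (1, 9)
  2x_1 + 3x_2 = 29 and x_1 = 0 → (0, 9.667)

Vertices: (0, 0), (5.5, 0), (1, 9), (0, 9.667)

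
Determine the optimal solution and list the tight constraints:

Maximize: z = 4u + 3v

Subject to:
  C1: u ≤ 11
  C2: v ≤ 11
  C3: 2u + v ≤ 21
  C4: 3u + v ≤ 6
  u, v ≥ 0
Optimal: u = 0, v = 6
Slack at optimum:
  C1: slack = 11
  C2: slack = 5
  C3: slack = 15
  C4: slack = 0 (binding)
  u ≥ 0: u = 0 (binding)
  v ≥ 0: v = 6
Binding constraints: C4, u ≥ 0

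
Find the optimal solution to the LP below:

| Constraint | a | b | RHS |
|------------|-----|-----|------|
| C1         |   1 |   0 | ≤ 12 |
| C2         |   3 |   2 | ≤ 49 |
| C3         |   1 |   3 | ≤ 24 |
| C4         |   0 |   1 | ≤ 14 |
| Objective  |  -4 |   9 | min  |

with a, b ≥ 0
Each vertex is the intersection of two constraint boundaries that also satisfies all remaining constraints:
  a = 0 and b = 0 → (0, 0)
  a = 12 and b = 0 → (12, 0)
  a = 12 and a + 3b = 24 → (12, 4)
  a + 3b = 24 and a = 0 → (0, 8)

Evaluating z = -4a + 9b at each vertex:
  (0, 0): z = 0
  (12, 0): z = -48
  (12, 4): z = -12
  (0, 8): z = 72

The minimum is at (12, 0) with z = -48.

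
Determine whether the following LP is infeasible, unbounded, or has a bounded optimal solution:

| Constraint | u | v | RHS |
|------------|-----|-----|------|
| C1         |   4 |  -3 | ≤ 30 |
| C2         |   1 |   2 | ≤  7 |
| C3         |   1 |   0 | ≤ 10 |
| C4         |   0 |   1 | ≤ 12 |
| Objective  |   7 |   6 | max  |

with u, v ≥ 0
The point (7, 0) satisfies every constraint, so the LP is feasible; the constraints give u ≤ 10 and v ≤ 12, which with u, v ≥ 0 keep the feasible region inside a bounded box. A feasible, bounded LP attains a finite optimum at a vertex.

Evaluating z = 7u + 6v at each vertex:
  (0, 0): z = 0
  (7, 0): z = 49
  (0, 3.5): z = 21

The LP has an optimal solution: (7, 0) with z = 49.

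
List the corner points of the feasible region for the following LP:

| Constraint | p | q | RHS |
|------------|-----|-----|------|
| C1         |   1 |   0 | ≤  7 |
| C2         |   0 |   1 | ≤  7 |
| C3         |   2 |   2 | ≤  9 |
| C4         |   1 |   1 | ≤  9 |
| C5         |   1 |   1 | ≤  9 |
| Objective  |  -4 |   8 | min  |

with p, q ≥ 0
Each vertex is the intersection of two constraint boundaries that also satisfies all remaining constraints:
  p = 0 and q = 0 → (0, 0)
  2p + 2q = 9 and q = 0 → (4.5, 0)
  2p + 2q = 9 and p = 0 → (0, 4.5)

Vertices: (0, 0), (4.5, 0), (0, 4.5)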